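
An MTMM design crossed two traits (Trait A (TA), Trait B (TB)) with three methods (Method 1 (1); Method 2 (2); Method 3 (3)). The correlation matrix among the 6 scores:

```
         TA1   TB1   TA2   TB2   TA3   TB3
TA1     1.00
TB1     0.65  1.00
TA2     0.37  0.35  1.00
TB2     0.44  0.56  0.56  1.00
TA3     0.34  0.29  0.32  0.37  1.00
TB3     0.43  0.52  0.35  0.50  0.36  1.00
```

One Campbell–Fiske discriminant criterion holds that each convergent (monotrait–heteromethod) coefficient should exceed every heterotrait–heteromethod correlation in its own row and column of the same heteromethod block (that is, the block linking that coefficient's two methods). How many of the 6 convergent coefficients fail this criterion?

3

Convergent coefficients and their comparison sets:
TA (methods 1·2): 0.37 vs {0.44, 0.35} → fail.
TA (methods 1·3): 0.34 vs {0.43, 0.29} → fail.
TA (methods 2·3): 0.32 vs {0.35, 0.37} → fail.
TB (methods 1·2): 0.56 vs {0.35, 0.44} → pass.
TB (methods 1·3): 0.52 vs {0.29, 0.43} → pass.
TB (methods 2·3): 0.50 vs {0.37, 0.35} → pass.
3 of 6 fail.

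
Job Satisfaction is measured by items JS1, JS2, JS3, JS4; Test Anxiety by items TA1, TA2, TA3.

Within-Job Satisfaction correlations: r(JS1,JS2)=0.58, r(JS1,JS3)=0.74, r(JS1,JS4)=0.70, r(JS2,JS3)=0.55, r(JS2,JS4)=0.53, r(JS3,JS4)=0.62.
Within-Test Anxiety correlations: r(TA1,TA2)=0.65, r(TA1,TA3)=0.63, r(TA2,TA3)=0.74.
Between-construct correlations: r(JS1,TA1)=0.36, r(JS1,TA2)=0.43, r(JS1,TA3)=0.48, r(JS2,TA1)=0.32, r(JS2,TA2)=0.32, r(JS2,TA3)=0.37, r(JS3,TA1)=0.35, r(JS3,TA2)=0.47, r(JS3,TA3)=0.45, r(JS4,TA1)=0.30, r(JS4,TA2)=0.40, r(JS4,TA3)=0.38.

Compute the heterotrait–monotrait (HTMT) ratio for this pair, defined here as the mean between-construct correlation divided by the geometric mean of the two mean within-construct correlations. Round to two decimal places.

Mean heterotrait r = 4.63/12 = 0.3858.
Mean within-JS = 3.72/6 = 0.6200; mean within-TA = 2.02/3 = 0.6733.
Geometric mean = √(0.6200 × 0.6733) = 0.6461.
HTMT = 0.3858 / 0.6461 = 0.60.

0.60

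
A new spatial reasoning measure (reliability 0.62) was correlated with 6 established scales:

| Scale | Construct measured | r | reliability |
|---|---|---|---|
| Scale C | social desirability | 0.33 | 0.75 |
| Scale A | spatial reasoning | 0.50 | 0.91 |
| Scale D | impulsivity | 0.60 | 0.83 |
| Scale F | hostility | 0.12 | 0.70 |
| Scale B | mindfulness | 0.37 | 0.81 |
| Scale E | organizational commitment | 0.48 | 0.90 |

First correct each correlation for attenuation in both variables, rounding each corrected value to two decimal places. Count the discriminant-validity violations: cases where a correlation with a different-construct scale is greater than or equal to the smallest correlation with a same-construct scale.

1

Disattenuated r (r / √(r_scale · r_new)):
  Scale C (disc): 0.33 / √(0.75·0.62) = 0.48
  Scale A (conv): 0.50 / √(0.91·0.62) = 0.67
  Scale D (disc): 0.60 / √(0.83·0.62) = 0.84
  Scale F (disc): 0.12 / √(0.70·0.62) = 0.18
  Scale B (disc): 0.37 / √(0.81·0.62) = 0.52
  Scale E (disc): 0.48 / √(0.90·0.62) = 0.64
Smallest convergent = 0.67. Discriminant values: 0.48, 0.84, 0.18, 0.52, 0.64; count ≥ 0.67 → 1.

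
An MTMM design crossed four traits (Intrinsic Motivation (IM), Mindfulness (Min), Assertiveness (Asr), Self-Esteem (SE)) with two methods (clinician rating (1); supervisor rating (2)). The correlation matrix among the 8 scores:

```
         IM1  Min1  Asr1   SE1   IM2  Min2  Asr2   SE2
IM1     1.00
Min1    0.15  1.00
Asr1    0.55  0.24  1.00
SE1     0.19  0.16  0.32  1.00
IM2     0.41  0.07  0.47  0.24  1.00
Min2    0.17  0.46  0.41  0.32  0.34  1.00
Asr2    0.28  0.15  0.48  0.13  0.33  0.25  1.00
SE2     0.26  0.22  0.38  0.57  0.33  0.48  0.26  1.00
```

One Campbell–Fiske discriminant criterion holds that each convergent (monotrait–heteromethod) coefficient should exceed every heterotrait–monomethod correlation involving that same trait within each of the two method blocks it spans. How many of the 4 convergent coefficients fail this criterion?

Convergent coefficients and their comparison sets:
IM (methods 1·2): 0.41 vs {0.15, 0.34, 0.55, 0.33, 0.19, 0.33} → fail.
Min (methods 1·2): 0.46 vs {0.15, 0.34, 0.24, 0.25, 0.16, 0.48} → fail.
Asr (methods 1·2): 0.48 vs {0.55, 0.33, 0.24, 0.25, 0.32, 0.26} → fail.
SE (methods 1·2): 0.57 vs {0.19, 0.33, 0.16, 0.48, 0.32, 0.26} → pass.
3 of 4 fail.

3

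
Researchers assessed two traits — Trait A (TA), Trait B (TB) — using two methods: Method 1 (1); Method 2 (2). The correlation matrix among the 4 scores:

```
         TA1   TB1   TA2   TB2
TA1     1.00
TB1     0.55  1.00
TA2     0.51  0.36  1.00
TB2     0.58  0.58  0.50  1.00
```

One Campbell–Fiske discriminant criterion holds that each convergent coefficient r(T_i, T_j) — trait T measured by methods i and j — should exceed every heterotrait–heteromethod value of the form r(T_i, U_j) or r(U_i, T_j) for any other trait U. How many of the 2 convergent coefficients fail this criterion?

Checking each validity diagonal entry against its comparison values:
TA (methods 1·2): 0.51 vs {0.58, 0.36} → fail.
TB (methods 1·2): 0.58 vs {0.36, 0.58} → fail.
2 of 2 fail.

2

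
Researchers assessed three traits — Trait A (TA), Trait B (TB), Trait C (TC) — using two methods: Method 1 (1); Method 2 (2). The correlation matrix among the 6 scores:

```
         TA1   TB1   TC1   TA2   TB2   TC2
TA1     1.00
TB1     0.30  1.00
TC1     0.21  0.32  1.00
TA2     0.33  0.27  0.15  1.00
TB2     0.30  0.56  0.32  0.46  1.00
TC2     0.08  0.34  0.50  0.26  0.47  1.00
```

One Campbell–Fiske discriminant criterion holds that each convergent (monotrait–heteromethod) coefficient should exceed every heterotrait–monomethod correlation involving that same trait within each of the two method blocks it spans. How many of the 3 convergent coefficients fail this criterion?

Convergent coefficients and their comparison sets:
TA (methods 1·2): 0.33 vs {0.30, 0.46, 0.21, 0.26} → fail.
TB (methods 1·2): 0.56 vs {0.30, 0.46, 0.32, 0.47} → pass.
TC (methods 1·2): 0.50 vs {0.21, 0.26, 0.32, 0.47} → pass.
1 of 3 fail.

1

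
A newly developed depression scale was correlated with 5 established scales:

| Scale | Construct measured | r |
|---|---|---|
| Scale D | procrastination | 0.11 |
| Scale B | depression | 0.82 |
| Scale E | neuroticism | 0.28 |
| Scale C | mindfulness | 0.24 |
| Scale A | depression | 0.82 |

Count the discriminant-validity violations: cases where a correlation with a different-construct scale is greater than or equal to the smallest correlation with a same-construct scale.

Convergent (same construct = depression): Scale B, Scale A.
Smallest convergent = 0.82. Discriminant values: 0.11, 0.28, 0.24; count ≥ 0.82 → 0.

0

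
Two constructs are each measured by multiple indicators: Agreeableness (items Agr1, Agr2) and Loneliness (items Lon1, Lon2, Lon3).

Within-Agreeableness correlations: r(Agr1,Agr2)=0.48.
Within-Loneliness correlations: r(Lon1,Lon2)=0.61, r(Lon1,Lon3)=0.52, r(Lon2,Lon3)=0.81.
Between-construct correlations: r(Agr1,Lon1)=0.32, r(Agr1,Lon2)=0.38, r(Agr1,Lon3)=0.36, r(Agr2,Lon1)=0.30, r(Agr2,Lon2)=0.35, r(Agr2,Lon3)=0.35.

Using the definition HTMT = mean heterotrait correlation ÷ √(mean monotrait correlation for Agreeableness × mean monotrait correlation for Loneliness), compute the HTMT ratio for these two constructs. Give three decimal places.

Mean between = 2.06/6 = 0.3433.
Mean within-Agr = 0.48/1 = 0.4800; mean within-Lon = 1.94/3 = 0.6467.
Geometric mean = √(0.4800 × 0.6467) = 0.5571.
HTMT = 0.3433 / 0.5571 = 0.616.

0.616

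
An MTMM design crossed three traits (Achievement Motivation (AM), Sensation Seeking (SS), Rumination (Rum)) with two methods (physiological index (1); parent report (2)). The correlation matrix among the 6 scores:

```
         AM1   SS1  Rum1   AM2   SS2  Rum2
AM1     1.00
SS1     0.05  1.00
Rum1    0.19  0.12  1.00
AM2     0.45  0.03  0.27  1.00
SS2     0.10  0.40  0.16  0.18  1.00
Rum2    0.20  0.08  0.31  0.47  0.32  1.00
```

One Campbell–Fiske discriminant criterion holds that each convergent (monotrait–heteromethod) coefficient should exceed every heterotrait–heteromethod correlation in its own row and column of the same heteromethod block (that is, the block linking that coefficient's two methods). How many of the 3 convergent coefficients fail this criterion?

0

Convergent coefficients and their comparison sets:
AM (methods 1·2): 0.45 vs {0.10, 0.03, 0.20, 0.27} → pass.
SS (methods 1·2): 0.40 vs {0.03, 0.10, 0.08, 0.16} → pass.
Rum (methods 1·2): 0.31 vs {0.27, 0.20, 0.16, 0.08} → pass.
0 of 3 fail.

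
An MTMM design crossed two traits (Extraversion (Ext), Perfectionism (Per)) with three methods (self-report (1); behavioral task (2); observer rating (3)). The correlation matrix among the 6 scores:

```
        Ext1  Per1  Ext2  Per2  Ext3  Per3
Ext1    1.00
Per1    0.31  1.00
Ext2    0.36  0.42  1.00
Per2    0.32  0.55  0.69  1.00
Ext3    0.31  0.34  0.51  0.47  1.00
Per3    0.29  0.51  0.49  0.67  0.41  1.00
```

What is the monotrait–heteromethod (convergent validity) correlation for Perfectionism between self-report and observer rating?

0.51

Same trait (Per), different methods: r(Per1, Per3) = 0.51.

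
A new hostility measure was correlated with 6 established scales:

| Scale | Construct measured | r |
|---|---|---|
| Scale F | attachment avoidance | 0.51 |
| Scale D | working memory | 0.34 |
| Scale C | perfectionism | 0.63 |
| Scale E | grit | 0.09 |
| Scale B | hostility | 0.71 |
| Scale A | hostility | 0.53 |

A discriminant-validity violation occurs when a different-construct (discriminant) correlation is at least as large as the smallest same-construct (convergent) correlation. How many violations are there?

1

Convergent (same construct = hostility): Scale B, Scale A.
Smallest convergent = 0.53. Discriminant values: 0.51, 0.34, 0.63, 0.09; count ≥ 0.53 → 1.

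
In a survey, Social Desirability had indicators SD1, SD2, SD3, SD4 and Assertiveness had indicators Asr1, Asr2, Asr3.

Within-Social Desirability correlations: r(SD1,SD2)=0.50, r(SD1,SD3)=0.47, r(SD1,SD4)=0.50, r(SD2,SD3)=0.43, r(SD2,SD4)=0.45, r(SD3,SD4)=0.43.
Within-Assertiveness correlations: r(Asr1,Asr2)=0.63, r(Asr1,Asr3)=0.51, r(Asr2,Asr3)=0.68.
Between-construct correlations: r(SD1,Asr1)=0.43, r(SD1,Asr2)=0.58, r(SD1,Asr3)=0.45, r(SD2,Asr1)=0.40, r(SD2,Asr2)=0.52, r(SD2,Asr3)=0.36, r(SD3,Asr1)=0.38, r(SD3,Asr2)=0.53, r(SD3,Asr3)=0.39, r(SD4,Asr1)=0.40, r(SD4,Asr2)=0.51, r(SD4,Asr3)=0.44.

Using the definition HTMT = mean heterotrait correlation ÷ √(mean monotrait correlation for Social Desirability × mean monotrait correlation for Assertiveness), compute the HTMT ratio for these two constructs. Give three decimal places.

0.847

Mean heterotrait r = 5.39/12 = 0.4492.
Mean within-SD = 2.78/6 = 0.4633; mean within-Asr = 1.82/3 = 0.6067.
Geometric mean = √(0.4633 × 0.6067) = 0.5302.
HTMT = 0.4492 / 0.5302 = 0.847.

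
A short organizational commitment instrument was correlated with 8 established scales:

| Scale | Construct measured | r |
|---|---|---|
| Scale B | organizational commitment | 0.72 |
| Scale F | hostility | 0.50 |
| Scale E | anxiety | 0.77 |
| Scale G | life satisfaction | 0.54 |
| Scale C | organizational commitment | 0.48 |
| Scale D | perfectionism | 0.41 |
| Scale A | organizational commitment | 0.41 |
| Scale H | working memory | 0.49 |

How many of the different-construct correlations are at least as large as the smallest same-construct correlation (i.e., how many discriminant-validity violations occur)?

Convergent (same construct = organizational commitment): Scale B, Scale C, Scale A.
Smallest convergent = 0.41. Discriminant values: 0.50, 0.77, 0.54, 0.41, 0.49; count ≥ 0.41 → 5.

5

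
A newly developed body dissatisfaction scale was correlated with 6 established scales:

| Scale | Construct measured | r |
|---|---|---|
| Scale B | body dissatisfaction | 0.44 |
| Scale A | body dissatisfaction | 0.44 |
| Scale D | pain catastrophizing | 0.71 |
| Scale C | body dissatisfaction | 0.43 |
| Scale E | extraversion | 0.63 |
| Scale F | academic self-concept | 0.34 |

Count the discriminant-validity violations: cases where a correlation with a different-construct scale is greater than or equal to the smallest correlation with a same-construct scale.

Convergent (same construct = body dissatisfaction): Scale B, Scale A, Scale C.
Smallest convergent = 0.43. Discriminant values: 0.71, 0.63, 0.34; count ≥ 0.43 → 2.

2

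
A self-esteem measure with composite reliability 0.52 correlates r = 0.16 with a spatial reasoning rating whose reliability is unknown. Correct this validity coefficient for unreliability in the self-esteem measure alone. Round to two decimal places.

0.22

Single correction: r_c = r_obs / √r_xx = 0.16 / √0.52 = 0.16 / 0.7211 ≈ 0.22.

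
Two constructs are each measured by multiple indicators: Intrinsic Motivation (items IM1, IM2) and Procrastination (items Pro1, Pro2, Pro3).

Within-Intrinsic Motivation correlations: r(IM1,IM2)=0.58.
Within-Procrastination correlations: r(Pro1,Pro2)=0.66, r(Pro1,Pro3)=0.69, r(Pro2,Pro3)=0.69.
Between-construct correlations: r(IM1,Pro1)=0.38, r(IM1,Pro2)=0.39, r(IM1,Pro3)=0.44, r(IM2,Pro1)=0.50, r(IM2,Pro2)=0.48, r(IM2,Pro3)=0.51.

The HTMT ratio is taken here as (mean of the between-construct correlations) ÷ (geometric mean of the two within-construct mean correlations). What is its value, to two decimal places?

0.72

Mean heterotrait r = 2.70/6 = 0.4500.
Mean within-IM = 0.58/1 = 0.5800; mean within-Pro = 2.04/3 = 0.6800.
Geometric mean = √(0.5800 × 0.6800) = 0.6280.
HTMT = 0.4500 / 0.6280 = 0.72.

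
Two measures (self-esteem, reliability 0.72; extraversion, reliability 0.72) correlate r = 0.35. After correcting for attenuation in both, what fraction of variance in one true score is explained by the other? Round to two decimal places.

Disattenuated r = 0.35 / √(0.72 × 0.72) = 0.35 / 0.7200 = 0.4861.
Shared true-score variance = 0.4861² = 0.2363 ≈ 0.24.

0.24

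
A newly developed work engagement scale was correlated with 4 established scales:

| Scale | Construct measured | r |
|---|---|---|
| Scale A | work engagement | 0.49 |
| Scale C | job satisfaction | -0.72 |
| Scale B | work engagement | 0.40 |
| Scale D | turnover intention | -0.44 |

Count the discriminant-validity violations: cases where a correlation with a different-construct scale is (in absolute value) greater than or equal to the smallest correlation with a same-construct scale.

Convergent (same construct = work engagement): Scale A, Scale B.
Smallest convergent = 0.40. Discriminant |r|: 0.72, 0.44; count ≥ 0.40 → 2.

2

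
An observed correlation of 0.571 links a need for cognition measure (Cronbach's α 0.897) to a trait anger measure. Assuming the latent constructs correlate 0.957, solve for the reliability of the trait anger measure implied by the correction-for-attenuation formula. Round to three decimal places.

0.397

r_true = r_obs / √(r_xx · r_yy) ⇒ 0.957 = 0.571 / √(0.897 · r_yy).
√(0.897 · r_yy) = 0.571 / 0.957 = 0.5967; 0.897 · r_yy = 0.3561; r_yy = 0.3561 / 0.897 ≈ 0.397.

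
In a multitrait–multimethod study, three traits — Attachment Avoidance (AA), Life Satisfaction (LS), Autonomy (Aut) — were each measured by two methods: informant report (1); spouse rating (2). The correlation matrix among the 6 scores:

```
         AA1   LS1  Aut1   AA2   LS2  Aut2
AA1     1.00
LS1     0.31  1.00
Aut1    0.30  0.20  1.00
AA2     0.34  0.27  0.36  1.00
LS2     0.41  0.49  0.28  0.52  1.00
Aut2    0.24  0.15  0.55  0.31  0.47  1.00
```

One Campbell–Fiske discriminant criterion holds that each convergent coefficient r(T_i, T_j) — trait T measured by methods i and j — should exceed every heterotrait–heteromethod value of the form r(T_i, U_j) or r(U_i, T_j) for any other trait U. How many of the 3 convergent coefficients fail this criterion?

Each convergent coefficient versus the relevant comparison correlations:
AA (methods 1·2): 0.34 vs {0.41, 0.27, 0.24, 0.36} → fail.
LS (methods 1·2): 0.49 vs {0.27, 0.41, 0.15, 0.28} → pass.
Aut (methods 1·2): 0.55 vs {0.36, 0.24, 0.28, 0.15} → pass.
1 of 3 fail.

1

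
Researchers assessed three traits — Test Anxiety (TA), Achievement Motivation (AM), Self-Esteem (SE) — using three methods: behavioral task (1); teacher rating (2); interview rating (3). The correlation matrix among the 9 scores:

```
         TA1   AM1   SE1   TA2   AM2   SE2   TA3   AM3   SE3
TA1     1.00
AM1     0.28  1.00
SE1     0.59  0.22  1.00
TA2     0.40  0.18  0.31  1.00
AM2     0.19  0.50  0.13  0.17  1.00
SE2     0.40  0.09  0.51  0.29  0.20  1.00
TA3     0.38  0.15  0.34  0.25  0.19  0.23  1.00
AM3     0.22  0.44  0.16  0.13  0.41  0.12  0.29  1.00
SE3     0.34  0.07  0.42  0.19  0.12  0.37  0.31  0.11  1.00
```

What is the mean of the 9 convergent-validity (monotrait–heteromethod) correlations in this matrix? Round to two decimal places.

Convergent values: 0.40, 0.38, 0.25, 0.50, 0.44, 0.41, 0.51, 0.42, 0.37; mean = 3.68/9 = 0.41.

0.41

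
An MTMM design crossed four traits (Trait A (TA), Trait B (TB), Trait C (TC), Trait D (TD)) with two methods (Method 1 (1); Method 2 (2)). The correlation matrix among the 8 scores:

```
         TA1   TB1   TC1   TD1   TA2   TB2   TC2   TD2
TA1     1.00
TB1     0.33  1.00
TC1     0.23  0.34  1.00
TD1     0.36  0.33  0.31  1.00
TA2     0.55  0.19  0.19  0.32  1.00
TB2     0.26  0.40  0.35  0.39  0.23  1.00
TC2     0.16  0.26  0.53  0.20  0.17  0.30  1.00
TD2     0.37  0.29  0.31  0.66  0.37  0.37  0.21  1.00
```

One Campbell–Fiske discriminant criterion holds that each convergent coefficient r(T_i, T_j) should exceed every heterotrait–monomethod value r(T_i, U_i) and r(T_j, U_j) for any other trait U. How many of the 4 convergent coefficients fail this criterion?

0

Each convergent coefficient versus the relevant comparison correlations:
TA (methods 1·2): 0.55 vs {0.33, 0.23, 0.23, 0.17, 0.36, 0.37} → pass.
TB (methods 1·2): 0.40 vs {0.33, 0.23, 0.34, 0.30, 0.33, 0.37} → pass.
TC (methods 1·2): 0.53 vs {0.23, 0.17, 0.34, 0.30, 0.31, 0.21} → pass.
TD (methods 1·2): 0.66 vs {0.36, 0.37, 0.33, 0.37, 0.31, 0.21} → pass.
0 of 4 fail.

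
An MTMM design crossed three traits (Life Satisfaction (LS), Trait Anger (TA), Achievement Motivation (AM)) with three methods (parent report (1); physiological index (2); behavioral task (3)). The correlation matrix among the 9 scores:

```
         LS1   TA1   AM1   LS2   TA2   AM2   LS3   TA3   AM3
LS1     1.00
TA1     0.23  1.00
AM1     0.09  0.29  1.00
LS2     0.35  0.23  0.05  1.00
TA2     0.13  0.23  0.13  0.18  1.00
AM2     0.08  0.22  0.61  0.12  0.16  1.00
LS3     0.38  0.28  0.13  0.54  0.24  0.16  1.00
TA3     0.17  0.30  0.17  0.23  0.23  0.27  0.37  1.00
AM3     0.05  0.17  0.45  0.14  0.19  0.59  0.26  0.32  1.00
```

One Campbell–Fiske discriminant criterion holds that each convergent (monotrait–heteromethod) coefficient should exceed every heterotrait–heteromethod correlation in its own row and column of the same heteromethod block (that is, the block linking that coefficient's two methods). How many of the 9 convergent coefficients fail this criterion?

2

Each convergent coefficient versus the relevant comparison correlations:
LS (methods 1·2): 0.35 vs {0.13, 0.23, 0.08, 0.05} → pass.
LS (methods 1·3): 0.38 vs {0.17, 0.28, 0.05, 0.13} → pass.
LS (methods 2·3): 0.54 vs {0.23, 0.24, 0.14, 0.16} → pass.
TA (methods 1·2): 0.23 vs {0.23, 0.13, 0.22, 0.13} → fail.
TA (methods 1·3): 0.30 vs {0.28, 0.17, 0.17, 0.17} → pass.
TA (methods 2·3): 0.23 vs {0.24, 0.23, 0.19, 0.27} → fail.
AM (methods 1·2): 0.61 vs {0.05, 0.08, 0.13, 0.22} → pass.
AM (methods 1·3): 0.45 vs {0.13, 0.05, 0.17, 0.17} → pass.
AM (methods 2·3): 0.59 vs {0.16, 0.14, 0.27, 0.19} → pass.
2 of 9 fail.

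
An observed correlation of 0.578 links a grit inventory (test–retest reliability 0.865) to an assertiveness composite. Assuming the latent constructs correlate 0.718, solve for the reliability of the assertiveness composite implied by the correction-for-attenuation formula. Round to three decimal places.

r_true = r_obs / √(r_xx · r_yy) ⇒ 0.718 = 0.578 / √(0.865 · r_yy).
√(0.865 · r_yy) = 0.578 / 0.718 = 0.8050; 0.865 · r_yy = 0.6480; r_yy = 0.6480 / 0.865 ≈ 0.749.

0.749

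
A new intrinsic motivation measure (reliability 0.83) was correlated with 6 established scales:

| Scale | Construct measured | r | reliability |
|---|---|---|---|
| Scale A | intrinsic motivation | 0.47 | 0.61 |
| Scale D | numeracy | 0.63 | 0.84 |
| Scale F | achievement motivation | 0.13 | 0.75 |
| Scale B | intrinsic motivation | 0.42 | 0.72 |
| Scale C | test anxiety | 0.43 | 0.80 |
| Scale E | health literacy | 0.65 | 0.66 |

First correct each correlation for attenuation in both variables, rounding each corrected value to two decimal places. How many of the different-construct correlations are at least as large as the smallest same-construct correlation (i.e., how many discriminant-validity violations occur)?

2

Disattenuated r (r / √(r_scale · r_new)):
  Scale A (conv): 0.47 / √(0.61·0.83) = 0.66
  Scale D (disc): 0.63 / √(0.84·0.83) = 0.75
  Scale F (disc): 0.13 / √(0.75·0.83) = 0.16
  Scale B (conv): 0.42 / √(0.72·0.83) = 0.54
  Scale C (disc): 0.43 / √(0.80·0.83) = 0.53
  Scale E (disc): 0.65 / √(0.66·0.83) = 0.88
Smallest convergent = 0.54. Discriminant values: 0.75, 0.16, 0.53, 0.88; count ≥ 0.54 → 2.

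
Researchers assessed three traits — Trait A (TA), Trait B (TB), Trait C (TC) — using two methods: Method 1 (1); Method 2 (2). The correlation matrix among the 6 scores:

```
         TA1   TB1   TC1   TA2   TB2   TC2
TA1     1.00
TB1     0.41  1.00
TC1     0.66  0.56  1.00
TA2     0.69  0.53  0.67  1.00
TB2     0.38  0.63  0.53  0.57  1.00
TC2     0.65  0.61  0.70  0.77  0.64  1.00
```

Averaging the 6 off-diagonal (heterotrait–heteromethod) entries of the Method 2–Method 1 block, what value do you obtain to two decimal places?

HTHM values (method 2 × method 1): 0.53, 0.67, 0.38, 0.53, 0.65, 0.61; mean = 3.37/6 = 0.56.

0.56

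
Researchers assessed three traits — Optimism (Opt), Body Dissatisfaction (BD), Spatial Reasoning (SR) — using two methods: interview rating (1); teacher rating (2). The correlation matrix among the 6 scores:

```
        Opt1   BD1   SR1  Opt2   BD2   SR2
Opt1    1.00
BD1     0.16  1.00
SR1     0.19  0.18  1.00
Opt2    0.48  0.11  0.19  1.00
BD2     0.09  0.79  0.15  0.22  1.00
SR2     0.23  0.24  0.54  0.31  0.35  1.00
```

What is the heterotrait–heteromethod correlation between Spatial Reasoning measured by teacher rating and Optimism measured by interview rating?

Different traits and methods: r(SR2, Opt1) = 0.23.

0.23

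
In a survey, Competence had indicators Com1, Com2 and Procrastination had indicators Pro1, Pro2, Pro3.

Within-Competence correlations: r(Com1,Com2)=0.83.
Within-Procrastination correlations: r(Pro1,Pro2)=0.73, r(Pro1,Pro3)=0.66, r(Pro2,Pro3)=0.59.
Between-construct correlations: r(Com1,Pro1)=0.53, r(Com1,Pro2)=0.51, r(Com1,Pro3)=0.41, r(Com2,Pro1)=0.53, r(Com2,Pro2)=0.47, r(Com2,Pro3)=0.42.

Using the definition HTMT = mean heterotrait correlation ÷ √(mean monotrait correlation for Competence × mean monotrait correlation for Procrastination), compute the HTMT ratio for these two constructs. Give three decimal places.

Mean between = 2.87/6 = 0.4783.
Mean within-Com = 0.83/1 = 0.8300; mean within-Pro = 1.98/3 = 0.6600.
Geometric mean = √(0.8300 × 0.6600) = 0.7401.
HTMT = 0.4783 / 0.7401 = 0.646.

0.646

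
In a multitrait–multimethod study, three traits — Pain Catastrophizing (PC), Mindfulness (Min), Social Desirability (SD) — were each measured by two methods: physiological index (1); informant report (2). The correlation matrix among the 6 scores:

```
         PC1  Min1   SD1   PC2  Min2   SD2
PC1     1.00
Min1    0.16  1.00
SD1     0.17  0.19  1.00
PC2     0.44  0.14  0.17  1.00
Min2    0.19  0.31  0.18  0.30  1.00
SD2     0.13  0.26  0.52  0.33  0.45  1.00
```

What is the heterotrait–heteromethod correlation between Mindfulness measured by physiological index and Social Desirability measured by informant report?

0.26

Different traits and methods: r(Min1, SD2) = 0.26.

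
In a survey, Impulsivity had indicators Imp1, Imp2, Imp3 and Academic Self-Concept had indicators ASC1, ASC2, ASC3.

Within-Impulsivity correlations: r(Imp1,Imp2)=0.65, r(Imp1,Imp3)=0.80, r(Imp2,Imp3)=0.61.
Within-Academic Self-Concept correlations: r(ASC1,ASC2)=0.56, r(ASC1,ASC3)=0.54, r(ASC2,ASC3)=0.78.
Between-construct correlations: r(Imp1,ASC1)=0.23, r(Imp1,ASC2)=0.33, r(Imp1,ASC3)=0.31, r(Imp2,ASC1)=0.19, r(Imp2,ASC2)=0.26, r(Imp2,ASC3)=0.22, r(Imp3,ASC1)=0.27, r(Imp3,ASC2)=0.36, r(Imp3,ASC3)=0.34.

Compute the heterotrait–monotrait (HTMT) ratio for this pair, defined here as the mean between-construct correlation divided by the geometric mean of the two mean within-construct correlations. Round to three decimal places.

Mean heterotrait r = 2.51/9 = 0.2789.
Mean within-Imp = 2.06/3 = 0.6867; mean within-ASC = 1.88/3 = 0.6267.
Geometric mean = √(0.6867 × 0.6267) = 0.6560.
HTMT = 0.2789 / 0.6560 = 0.425.

0.425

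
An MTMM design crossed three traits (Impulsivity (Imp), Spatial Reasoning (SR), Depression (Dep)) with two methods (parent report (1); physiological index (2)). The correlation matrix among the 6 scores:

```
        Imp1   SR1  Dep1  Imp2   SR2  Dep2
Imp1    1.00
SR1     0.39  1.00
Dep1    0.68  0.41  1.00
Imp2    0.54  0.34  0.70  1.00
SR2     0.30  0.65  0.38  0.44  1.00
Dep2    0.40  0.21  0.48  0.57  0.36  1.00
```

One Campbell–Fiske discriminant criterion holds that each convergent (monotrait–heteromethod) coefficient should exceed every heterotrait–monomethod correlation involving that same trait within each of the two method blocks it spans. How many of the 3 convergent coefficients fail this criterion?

Checking each validity diagonal entry against its comparison values:
Imp (methods 1·2): 0.54 vs {0.39, 0.44, 0.68, 0.57} → fail.
SR (methods 1·2): 0.65 vs {0.39, 0.44, 0.41, 0.36} → pass.
Dep (methods 1·2): 0.48 vs {0.68, 0.57, 0.41, 0.36} → fail.
2 of 3 fail.

2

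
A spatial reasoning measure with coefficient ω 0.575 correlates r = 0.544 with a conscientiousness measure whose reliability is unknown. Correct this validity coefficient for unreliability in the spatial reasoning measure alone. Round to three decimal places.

Single correction: r_c = r_obs / √r_xx = 0.544 / √0.575 = 0.544 / 0.7583 ≈ 0.717.

0.717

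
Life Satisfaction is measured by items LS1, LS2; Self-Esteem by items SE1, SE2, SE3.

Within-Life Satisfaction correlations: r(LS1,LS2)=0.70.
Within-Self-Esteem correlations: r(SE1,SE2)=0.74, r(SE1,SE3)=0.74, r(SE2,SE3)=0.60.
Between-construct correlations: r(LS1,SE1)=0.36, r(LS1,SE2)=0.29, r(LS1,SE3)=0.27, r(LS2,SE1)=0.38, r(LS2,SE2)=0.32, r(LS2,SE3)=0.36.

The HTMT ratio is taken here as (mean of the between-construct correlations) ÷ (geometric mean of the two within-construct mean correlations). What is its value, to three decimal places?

Between-construct mean = 1.98/6 = 0.3300.
Mean within-LS = 0.70/1 = 0.7000; mean within-SE = 2.08/3 = 0.6933.
Geometric mean = √(0.7000 × 0.6933) = 0.6966.
HTMT = 0.3300 / 0.6966 = 0.474.

0.474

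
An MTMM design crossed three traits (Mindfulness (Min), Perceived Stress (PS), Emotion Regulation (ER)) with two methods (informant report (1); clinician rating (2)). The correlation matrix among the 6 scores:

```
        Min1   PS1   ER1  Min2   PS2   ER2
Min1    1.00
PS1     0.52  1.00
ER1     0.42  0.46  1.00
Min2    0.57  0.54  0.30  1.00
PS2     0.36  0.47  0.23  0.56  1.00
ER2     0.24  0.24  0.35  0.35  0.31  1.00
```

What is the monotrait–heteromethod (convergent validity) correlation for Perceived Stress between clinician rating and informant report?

Same trait (PS), different methods: r(PS2, PS1) = 0.47.

0.47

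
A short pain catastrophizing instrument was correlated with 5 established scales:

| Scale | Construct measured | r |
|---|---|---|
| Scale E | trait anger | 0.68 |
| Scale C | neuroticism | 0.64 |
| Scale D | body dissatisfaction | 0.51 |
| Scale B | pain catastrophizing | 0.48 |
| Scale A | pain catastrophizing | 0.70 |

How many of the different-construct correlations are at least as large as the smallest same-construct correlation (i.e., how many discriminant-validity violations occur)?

Convergent (same construct = pain catastrophizing): Scale B, Scale A.
Smallest convergent = 0.48. Discriminant values: 0.68, 0.64, 0.51; count ≥ 0.48 → 3.

3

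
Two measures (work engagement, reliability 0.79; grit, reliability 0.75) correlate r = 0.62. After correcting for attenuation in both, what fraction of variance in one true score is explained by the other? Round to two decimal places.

0.65

Disattenuated r = 0.62 / √(0.79 × 0.75) = 0.62 / 0.7697 = 0.8055.
Shared true-score variance = 0.8055² = 0.6488 ≈ 0.65.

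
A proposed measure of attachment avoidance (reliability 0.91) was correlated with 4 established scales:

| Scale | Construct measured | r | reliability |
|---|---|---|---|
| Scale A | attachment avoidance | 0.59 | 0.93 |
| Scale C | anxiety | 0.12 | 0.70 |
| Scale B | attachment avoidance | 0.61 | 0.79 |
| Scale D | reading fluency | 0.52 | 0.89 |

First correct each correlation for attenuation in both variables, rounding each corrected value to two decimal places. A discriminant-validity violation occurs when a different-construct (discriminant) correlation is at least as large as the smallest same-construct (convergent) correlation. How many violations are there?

0

Disattenuated r (r / √(r_scale · r_new)):
  Scale A (conv): 0.59 / √(0.93·0.91) = 0.64
  Scale C (disc): 0.12 / √(0.70·0.91) = 0.15
  Scale B (conv): 0.61 / √(0.79·0.91) = 0.72
  Scale D (disc): 0.52 / √(0.89·0.91) = 0.58
Smallest convergent = 0.64. Discriminant values: 0.15, 0.58; count ≥ 0.64 → 0.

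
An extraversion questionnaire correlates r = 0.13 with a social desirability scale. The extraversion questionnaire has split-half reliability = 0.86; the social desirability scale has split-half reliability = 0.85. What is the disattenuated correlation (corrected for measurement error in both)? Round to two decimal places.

0.15

r_true = r_obs / √(r_xx · r_yy) = 0.13 / √(0.86 × 0.85) = 0.13 / √0.7310 = 0.13 / 0.8550 ≈ 0.15.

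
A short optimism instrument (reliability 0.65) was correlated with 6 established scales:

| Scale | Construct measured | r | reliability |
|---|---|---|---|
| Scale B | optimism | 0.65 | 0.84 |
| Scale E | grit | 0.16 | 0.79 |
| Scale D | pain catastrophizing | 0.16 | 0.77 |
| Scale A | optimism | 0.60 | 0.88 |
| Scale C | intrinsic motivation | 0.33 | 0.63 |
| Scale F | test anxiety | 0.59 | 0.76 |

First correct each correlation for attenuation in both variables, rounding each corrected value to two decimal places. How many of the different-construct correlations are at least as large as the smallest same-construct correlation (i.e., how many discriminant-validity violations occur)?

1

Disattenuated r (r / √(r_scale · r_new)):
  Scale B (conv): 0.65 / √(0.84·0.65) = 0.88
  Scale E (disc): 0.16 / √(0.79·0.65) = 0.22
  Scale D (disc): 0.16 / √(0.77·0.65) = 0.23
  Scale A (conv): 0.60 / √(0.88·0.65) = 0.79
  Scale C (disc): 0.33 / √(0.63·0.65) = 0.52
  Scale F (disc): 0.59 / √(0.76·0.65) = 0.84
Smallest convergent = 0.79. Discriminant values: 0.22, 0.23, 0.52, 0.84; count ≥ 0.79 → 1.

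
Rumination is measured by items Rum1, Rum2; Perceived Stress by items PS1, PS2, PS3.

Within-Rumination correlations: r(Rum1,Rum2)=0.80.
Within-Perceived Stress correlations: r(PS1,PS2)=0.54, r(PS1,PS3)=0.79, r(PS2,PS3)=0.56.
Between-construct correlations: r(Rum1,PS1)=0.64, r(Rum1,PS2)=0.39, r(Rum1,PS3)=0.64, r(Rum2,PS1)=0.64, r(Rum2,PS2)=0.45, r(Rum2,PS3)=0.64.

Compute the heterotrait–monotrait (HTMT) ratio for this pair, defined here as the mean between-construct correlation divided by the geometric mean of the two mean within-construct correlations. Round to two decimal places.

0.80

Between-construct mean = 3.40/6 = 0.5667.
Mean within-Rum = 0.80/1 = 0.8000; mean within-PS = 1.89/3 = 0.6300.
Geometric mean = √(0.8000 × 0.6300) = 0.7099.
HTMT = 0.5667 / 0.7099 = 0.80.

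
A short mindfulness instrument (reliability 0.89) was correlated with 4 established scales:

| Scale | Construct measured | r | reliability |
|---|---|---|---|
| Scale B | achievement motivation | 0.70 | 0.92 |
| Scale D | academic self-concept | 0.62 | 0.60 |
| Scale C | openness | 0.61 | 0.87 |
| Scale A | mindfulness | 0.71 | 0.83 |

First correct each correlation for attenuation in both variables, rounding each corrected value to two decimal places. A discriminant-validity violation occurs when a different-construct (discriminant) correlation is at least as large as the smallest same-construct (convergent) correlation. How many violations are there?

1

Disattenuated r (r / √(r_scale · r_new)):
  Scale B (disc): 0.70 / √(0.92·0.89) = 0.77
  Scale D (disc): 0.62 / √(0.60·0.89) = 0.85
  Scale C (disc): 0.61 / √(0.87·0.89) = 0.69
  Scale A (conv): 0.71 / √(0.83·0.89) = 0.83
Smallest convergent = 0.83. Discriminant values: 0.77, 0.85, 0.69; count ≥ 0.83 → 1.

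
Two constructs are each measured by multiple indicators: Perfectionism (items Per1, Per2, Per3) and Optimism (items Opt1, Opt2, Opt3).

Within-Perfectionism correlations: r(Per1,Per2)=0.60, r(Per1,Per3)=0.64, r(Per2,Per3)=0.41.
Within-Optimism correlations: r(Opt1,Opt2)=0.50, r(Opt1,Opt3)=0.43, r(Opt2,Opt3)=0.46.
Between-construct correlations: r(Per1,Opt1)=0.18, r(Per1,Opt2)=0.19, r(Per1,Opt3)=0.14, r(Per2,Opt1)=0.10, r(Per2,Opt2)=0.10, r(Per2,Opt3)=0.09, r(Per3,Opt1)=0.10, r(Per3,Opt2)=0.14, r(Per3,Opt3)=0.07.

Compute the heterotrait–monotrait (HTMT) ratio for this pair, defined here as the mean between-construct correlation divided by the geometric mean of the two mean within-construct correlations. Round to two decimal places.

0.24

Between-construct mean = 1.11/9 = 0.1233.
Mean within-Per = 1.65/3 = 0.5500; mean within-Opt = 1.39/3 = 0.4633.
Geometric mean = √(0.5500 × 0.4633) = 0.5048.
HTMT = 0.1233 / 0.5048 = 0.24.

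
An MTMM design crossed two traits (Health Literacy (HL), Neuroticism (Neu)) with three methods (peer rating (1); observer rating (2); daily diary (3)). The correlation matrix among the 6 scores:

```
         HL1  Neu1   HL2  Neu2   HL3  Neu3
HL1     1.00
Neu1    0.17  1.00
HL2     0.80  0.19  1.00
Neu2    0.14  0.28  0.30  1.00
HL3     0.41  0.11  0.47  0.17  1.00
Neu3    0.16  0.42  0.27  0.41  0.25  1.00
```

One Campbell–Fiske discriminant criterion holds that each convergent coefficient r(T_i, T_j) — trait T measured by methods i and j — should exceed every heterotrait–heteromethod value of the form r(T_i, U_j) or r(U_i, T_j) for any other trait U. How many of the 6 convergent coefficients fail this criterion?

Convergent coefficients and their comparison sets:
HL (methods 1·2): 0.80 vs {0.14, 0.19} → pass.
HL (methods 1·3): 0.41 vs {0.16, 0.11} → pass.
HL (methods 2·3): 0.47 vs {0.27, 0.17} → pass.
Neu (methods 1·2): 0.28 vs {0.19, 0.14} → pass.
Neu (methods 1·3): 0.42 vs {0.11, 0.16} → pass.
Neu (methods 2·3): 0.41 vs {0.17, 0.27} → pass.
0 of 6 fail.

0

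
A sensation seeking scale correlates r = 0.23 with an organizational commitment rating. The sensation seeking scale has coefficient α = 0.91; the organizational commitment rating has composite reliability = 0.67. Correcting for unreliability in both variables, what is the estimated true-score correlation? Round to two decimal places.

r_true = r_obs / √(r_xx · r_yy) = 0.23 / √(0.91 × 0.67) = 0.23 / √0.6097 = 0.23 / 0.7808 ≈ 0.29.

0.29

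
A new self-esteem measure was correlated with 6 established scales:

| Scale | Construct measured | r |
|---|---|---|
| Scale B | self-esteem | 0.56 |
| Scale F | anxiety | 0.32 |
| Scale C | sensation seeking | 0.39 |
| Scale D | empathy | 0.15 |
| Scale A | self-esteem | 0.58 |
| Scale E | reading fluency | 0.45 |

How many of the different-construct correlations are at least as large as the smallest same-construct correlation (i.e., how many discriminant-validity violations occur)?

0

Convergent (same construct = self-esteem): Scale B, Scale A.
Smallest convergent = 0.56. Discriminant values: 0.32, 0.39, 0.15, 0.45; count ≥ 0.56 → 0.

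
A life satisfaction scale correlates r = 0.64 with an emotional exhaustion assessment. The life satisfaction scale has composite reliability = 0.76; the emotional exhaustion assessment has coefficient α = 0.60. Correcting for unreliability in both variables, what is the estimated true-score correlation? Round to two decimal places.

r_true = r_obs / √(r_xx · r_yy) = 0.64 / √(0.76 × 0.60) = 0.64 / √0.4560 = 0.64 / 0.6753 ≈ 0.95.

0.95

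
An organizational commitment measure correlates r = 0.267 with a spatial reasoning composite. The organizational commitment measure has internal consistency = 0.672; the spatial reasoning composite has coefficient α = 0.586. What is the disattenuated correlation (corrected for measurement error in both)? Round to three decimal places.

r_true = r_obs / √(r_xx · r_yy) = 0.267 / √(0.672 × 0.586) = 0.267 / √0.393792 = 0.267 / 0.6275 ≈ 0.425.

0.425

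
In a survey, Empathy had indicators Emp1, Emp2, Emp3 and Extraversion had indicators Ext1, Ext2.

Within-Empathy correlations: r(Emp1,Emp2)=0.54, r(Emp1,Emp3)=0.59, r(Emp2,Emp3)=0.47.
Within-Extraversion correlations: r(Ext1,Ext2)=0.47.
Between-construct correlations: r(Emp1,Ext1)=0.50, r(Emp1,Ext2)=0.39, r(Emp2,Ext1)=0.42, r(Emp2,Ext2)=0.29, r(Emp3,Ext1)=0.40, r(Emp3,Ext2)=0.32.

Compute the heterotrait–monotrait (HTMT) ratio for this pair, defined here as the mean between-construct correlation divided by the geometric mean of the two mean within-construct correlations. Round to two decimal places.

0.77

Between-construct mean = 2.32/6 = 0.3867.
Mean within-Emp = 1.60/3 = 0.5333; mean within-Ext = 0.47/1 = 0.4700.
Geometric mean = √(0.5333 × 0.4700) = 0.5007.
HTMT = 0.3867 / 0.5007 = 0.77.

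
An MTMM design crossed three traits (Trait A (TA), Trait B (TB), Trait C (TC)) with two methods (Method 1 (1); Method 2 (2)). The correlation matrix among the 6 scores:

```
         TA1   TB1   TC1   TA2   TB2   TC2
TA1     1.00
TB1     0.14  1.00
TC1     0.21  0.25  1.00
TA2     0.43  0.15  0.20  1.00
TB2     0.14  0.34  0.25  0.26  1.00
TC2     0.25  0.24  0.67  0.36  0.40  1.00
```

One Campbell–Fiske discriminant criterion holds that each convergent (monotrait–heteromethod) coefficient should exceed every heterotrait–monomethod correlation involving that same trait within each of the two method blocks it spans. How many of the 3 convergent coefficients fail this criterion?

1

Each convergent coefficient versus the relevant comparison correlations:
TA (methods 1·2): 0.43 vs {0.14, 0.26, 0.21, 0.36} → pass.
TB (methods 1·2): 0.34 vs {0.14, 0.26, 0.25, 0.40} → fail.
TC (methods 1·2): 0.67 vs {0.21, 0.36, 0.25, 0.40} → pass.
1 of 3 fail.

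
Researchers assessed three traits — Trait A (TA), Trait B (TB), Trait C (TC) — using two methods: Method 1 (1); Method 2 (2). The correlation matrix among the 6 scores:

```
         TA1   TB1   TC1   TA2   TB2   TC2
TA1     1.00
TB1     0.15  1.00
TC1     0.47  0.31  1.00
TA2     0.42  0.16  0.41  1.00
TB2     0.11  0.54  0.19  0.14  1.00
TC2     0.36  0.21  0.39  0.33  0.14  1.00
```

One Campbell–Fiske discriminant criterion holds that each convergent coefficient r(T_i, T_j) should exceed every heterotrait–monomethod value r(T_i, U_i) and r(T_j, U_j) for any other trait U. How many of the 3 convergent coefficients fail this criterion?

Convergent coefficients and their comparison sets:
TA (methods 1·2): 0.42 vs {0.15, 0.14, 0.47, 0.33} → fail.
TB (methods 1·2): 0.54 vs {0.15, 0.14, 0.31, 0.14} → pass.
TC (methods 1·2): 0.39 vs {0.47, 0.33, 0.31, 0.14} → fail.
2 of 3 fail.

2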